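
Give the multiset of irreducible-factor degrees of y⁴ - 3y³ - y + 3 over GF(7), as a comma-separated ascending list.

Write g(y) = y⁴ - 3y³ - y + 3.
Linear factors from roots: (y - 1), (y - 2), (y - 3), (y + 3).
Complete factorization: g(y) = (y + 3)·(y - 3)·(y - 2)·(y - 1).
Factor degrees with multiplicity: 1 + 1 + 1 + 1 = 4.

1, 1, 1, 1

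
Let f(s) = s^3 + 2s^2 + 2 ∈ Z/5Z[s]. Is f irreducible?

Check for roots in Z/5Z: f(0) = 2; f(1) = 0 → root; f(2) = 3; f(3) = 2; f(4) = 3.
f(1) = 0, so (s − 1) divides f(s); f is reducible.

No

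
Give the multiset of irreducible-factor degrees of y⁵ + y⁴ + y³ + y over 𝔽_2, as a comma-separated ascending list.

1, 1, 3

Write f(y) = y⁵ + y⁴ + y³ + y.
Roots in 𝔽_2: f(0) = 0 → root; f(1) = 0 → root.
Linear factors from roots: (y), (y + 1).
Complete factorization: f(y) = (y)·(y + 1)·(y³ + y + 1).
Factor degrees with multiplicity: 1 + 1 + 3 = 5.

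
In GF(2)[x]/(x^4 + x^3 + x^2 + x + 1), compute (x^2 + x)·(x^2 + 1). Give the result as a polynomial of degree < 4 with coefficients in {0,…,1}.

1

Multiply in GF(2)[x]: (x^2 + x)·(x^2 + 1) = x^4 + x^3 + x^2 + x.
Reduce using x^4 ≡ x^3 + x^2 + x + 1 (mod x^4 + x^3 + x^2 + x + 1).
Reduced: 1.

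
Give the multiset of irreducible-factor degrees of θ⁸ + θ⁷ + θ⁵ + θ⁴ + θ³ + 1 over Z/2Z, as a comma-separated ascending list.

1, 2, 2, 3

Write f(θ) = θ⁸ + θ⁷ + θ⁵ + θ⁴ + θ³ + 1.
Roots in Z/2Z: f(0) = 1; f(1) = 0 → root.
Linear factors from roots: (θ + 1).
Complete factorization: f(θ) = (θ + 1)·(θ² + θ + 1)^2·(θ³ + θ + 1).
Factor degrees with multiplicity: 1 + 2 + 2 + 3 = 8.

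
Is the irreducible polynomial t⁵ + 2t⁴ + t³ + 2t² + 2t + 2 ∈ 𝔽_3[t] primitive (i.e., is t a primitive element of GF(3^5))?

No

Write f(t) = t⁵ + 2t⁴ + t³ + 2t² + 2t + 2.
|GF(3^5)^×| = 3^5 − 1 = 242. Prime factorization: 242 = 2·11^2.
f is primitive ⇔ t has order 242 in GF(3)[t]/(f), i.e. t^(242/q) ≠ 1 for each prime q | 242.
t^(121) mod f = 1
t^(22) mod f = t⁴ + t² + 2t + 2.
Since t^(121) = 1, the order of t divides 121 < 242; not primitive.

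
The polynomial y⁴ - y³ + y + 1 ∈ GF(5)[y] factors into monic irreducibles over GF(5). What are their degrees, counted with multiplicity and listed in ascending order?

4

Write f(y) = y⁴ - y³ + y + 1.
Roots in GF(5): f(0) = 1; f(1) = 2; f(2) = 1; f(3) = 3; f(4) = 2.
Complete factorization: f(y) = (y⁴ - y³ + y + 1).
Factor degrees with multiplicity: 4 = 4.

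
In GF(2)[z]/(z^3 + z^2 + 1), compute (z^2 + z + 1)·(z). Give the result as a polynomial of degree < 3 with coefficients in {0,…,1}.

Multiply in GF(2)[z]: (z^2 + z + 1)·(z) = z^3 + z^2 + z.
Reduce using z^3 ≡ z^2 + 1 (mod z^3 + z^2 + 1).
Reduced: z + 1.

z + 1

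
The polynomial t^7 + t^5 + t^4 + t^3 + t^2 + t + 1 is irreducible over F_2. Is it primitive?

Write f(t) = t^7 + t^5 + t^4 + t^3 + t^2 + t + 1.
|GF(2^7)^×| = 2^7 − 1 = 127. Prime factorization: 127 = 127.
f is primitive ⇔ t has order 127 in GF(2)[t]/(f), i.e. t^(127/q) ≠ 1 for each prime q | 127.
t^(1) mod f = t.
None equal 1, so t has full order 127; f is primitive.

Yes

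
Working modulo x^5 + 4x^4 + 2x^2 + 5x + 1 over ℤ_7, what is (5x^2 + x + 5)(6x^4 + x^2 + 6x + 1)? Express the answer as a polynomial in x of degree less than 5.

x^4 + 6x^3 + 3x^2 + 4x

Multiply in ℤ_7[x]: (5x^2 + x + 5)·(6x^4 + x^2 + 6x + 1) = 2x^6 + 6x^5 + 3x^3 + 2x^2 + 3x + 5.
Reduce using x^5 ≡ 3x^4 + 5x^2 + 2x + 6 (mod x^5 + 4x^4 + 2x^2 + 5x + 1).
Reduced: x^4 + 6x^3 + 3x^2 + 4x.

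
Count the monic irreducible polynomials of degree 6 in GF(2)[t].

The number of monic irreducibles of degree 6 over GF(2) is (1/6)·Σ_{d∣6} μ(6/d) 2^d.
Divisors of 6: 1, 2, 3, 6; μ(6/d) for each: 1, -1, -1, 1.
Σ = 2^1 − 2^2 − 2^3 + 2^6 = 54.
N = 54/6 = 9.

9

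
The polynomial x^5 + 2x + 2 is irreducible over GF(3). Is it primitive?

No

Write f(x) = x^5 + 2x + 2.
|GF(3^5)^×| = 3^5 − 1 = 242. Prime factorization: 242 = 2·11^2.
f is primitive ⇔ x has order 242 in GF(3)[x]/(f), i.e. x^(242/q) ≠ 1 for each prime q | 242.
x^(121) mod f = 1
x^(22) mod f = x^3 + 2x^2 + 2x + 1.
Since x^(121) = 1, the order of x divides 121 < 242; not primitive.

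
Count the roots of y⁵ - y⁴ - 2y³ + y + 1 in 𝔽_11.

Write P(y) = y⁵ - y⁴ - 2y³ + y + 1.
Evaluate at each of the 11 elements of 𝔽_11:
P(0) = 1; P(1) = 0 → root; P(2) = 3; P(3) = 2; P(4) = 7; P(5) = 1; P(6) = 5; P(7) = 0 → root; P(8) = 3; P(9) = 0 → root; P(10) = 0 → root.
Roots: {1, 7, 9, 10}.

4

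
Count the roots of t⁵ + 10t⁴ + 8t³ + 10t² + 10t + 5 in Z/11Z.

2

Write g(t) = t⁵ + 10t⁴ + 8t³ + 10t² + 10t + 5.
Evaluate at each of the 11 elements of Z/11Z:
g(0) = 5; g(1) = 0 → root; g(2) = 2; g(3) = 8; g(4) = 0 → root; g(5) = 10; g(6) = 9; g(7) = 5; g(8) = 9; g(9) = 1; g(10) = 6.
Roots: {1, 4}.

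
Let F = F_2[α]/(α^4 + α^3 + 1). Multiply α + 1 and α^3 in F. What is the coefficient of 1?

1

Multiply in F_2[α]: (α + 1)·(α^3) = α^4 + α^3.
Reduce using α^4 ≡ α^3 + 1 (mod α^4 + α^3 + 1).
Reduced: 1.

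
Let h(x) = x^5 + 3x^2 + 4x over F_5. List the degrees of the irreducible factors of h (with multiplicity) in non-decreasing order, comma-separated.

1, 4

Roots in F_5: h(0) = 0 → root; h(1) = 3; h(2) = 2; h(3) = 2; h(4) = 3.
Linear factors from roots: (x).
Complete factorization: h(x) = (x)·(x^4 + 3x + 4).
Factor degrees with multiplicity: 1 + 4 = 5.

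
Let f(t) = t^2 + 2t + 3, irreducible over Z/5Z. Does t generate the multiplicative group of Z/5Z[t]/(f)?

Yes

|GF(5^2)^×| = 5^2 − 1 = 24. Prime factorization: 24 = 2^3·3.
f is primitive ⇔ t has order 24 in GF(5)[t]/(f), i.e. t^(24/q) ≠ 1 for each prime q | 24.
t^(12) mod f = 4.
t^(8) mod f = 4t + 1.
None equal 1, so t has full order 24; f is primitive.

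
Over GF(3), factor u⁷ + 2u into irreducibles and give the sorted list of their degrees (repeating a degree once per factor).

Write h(u) = u⁷ + 2u.
Roots in GF(3): h(0) = 0 → root; h(1) = 0 → root; h(2) = 0 → root.
Linear factors from roots: (u), (u + 2), (u + 1).
Complete factorization: h(u) = (u)·(u + 1)^3·(u + 2)^3.
Factor degrees with multiplicity: 1 + 1 + 1 + 1 + 1 + 1 + 1 = 7.

1, 1, 1, 1, 1, 1, 1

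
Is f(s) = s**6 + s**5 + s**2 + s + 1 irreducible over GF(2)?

Yes

Check for roots in GF(2): f(0) = 1; f(1) = 1.
No roots, so no linear factors.
Monic irreducibles of degree 2 over GF(2): s**2 + s + 1.
None of them divide f (all give nonzero remainder).
Monic irreducibles of degree 3 over GF(2): s**3 + s + 1, s**3 + s**2 + 1.
None of them divide f (all give nonzero remainder).
No irreducible factor of degree ≤ 3 exists, so f is irreducible over GF(2).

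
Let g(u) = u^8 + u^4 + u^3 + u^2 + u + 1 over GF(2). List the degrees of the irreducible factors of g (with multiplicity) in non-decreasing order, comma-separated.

1, 1, 1, 2, 3

Roots in GF(2): g(0) = 1; g(1) = 0 → root.
Linear factors from roots: (u + 1).
Complete factorization: g(u) = (u + 1)^3·(u^2 + u + 1)·(u^3 + u + 1).
Factor degrees with multiplicity: 1 + 1 + 1 + 2 + 3 = 8.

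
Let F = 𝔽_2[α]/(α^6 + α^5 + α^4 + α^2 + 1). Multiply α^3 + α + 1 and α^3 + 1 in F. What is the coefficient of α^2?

Multiply in 𝔽_2[α]: (α^3 + α + 1)·(α^3 + 1) = α^6 + α^4 + α + 1.
Reduce using α^6 ≡ α^5 + α^4 + α^2 + 1 (mod α^6 + α^5 + α^4 + α^2 + 1).
Reduced: α^5 + α^2 + α.

1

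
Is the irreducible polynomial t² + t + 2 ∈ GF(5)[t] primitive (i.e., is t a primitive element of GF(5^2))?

Write f(t) = t² + t + 2.
|GF(5^2)^×| = 5^2 − 1 = 24. Prime factorization: 24 = 2^3·3.
f is primitive ⇔ t has order 24 in GF(5)[t]/(f), i.e. t^(24/q) ≠ 1 for each prime q | 24.
t^(12) mod f = 4.
t^(8) mod f = 3t + 1.
None equal 1, so t has full order 24; f is primitive.

Yes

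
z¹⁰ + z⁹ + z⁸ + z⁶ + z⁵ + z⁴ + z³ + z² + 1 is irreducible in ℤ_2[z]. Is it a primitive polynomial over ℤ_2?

Write f(z) = z¹⁰ + z⁹ + z⁸ + z⁶ + z⁵ + z⁴ + z³ + z² + 1.
|GF(2^10)^×| = 2^10 − 1 = 1023. Prime factorization: 1023 = 3·11·31.
f is primitive ⇔ z has order 1023 in GF(2)[z]/(f), i.e. z^(1023/q) ≠ 1 for each prime q | 1023.
z^(341) mod f = z⁶ + z⁵ + z² + z + 1.
z^(93) mod f = z⁸ + z⁷ + z⁶ + z⁴ + z².
z^(33) mod f = z⁹ + z⁶ + z⁴ + z³.
None equal 1, so z has full order 1023; f is primitive.

Yes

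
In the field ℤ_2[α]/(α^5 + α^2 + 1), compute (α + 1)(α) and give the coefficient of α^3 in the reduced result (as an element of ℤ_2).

Multiply in ℤ_2[α]: (α + 1)·(α) = α^2 + α.
Reduced: α^2 + α.

0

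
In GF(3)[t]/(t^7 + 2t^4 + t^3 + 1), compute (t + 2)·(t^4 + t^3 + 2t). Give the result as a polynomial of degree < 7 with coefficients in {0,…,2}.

Multiply in GF(3)[t]: (t + 2)·(t^4 + t^3 + 2t) = t^5 + 2t^3 + 2t^2 + t.
Reduced: t^5 + 2t^3 + 2t^2 + t.

t^5 + 2t^3 + 2t^2 + t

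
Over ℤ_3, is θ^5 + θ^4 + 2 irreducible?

Yes

Write h(θ) = θ^5 + θ^4 + 2.
Check for roots in ℤ_3: h(0) = 2; h(1) = 1; h(2) = 2.
No roots, so no linear factors.
Monic irreducibles of degree 2 over GF(3): θ^2 + 1, θ^2 + θ + 2, θ^2 + 2θ + 2.
None of them divide h (all give nonzero remainder).
No irreducible factor of degree ≤ 2 exists, so h is irreducible over GF(3).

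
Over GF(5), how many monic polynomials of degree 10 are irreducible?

976248

x^(5^10) − x is the product of all monic irreducibles of degree dividing 10; Möbius inversion gives N = (1/10) Σ μ(10/d)·5^d.
Divisors of 10: 1, 2, 5, 10; μ(10/d) for each: 1, -1, -1, 1.
Σ = 5^1 − 5^2 − 5^5 + 5^10 = 9762480.
N = 9762480/10 = 976248.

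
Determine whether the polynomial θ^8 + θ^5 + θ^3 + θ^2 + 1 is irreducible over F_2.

Yes

Write g(θ) = θ^8 + θ^5 + θ^3 + θ^2 + 1.
Check for roots in F_2: g(0) = 1; g(1) = 1.
No roots, so no linear factors.
Monic irreducibles of degree 2 over GF(2): θ^2 + θ + 1.
None of them divide g (all give nonzero remainder).
Monic irreducibles of degree 3 over GF(2): θ^3 + θ + 1, θ^3 + θ^2 + 1.
None of them divide g (all give nonzero remainder).
Monic irreducibles of degree 4 over GF(2): θ^4 + θ + 1, θ^4 + θ^3 + 1, θ^4 + θ^3 + θ^2 + θ + 1.
None of them divide g (all give nonzero remainder).
No irreducible factor of degree ≤ 4 exists, so g is irreducible over GF(2).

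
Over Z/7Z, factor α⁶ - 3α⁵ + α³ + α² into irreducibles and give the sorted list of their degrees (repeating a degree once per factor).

1, 1, 1, 3

Write f(α) = α⁶ - 3α⁵ + α³ + α².
Linear factors from roots: (α), (α - 1).
Complete factorization: f(α) = (α - 1)·(α)^2·(α³ - 2α² - 2α - 1).
Factor degrees with multiplicity: 1 + 1 + 1 + 3 = 6.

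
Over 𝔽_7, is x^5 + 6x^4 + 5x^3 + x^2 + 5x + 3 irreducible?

No

Write m(x) = x^5 + 6x^4 + 5x^3 + x^2 + 5x + 3.
Check for roots in 𝔽_7: m(0) = 3; m(1) = 0 → root; m(2) = 3; m(3) = 2; m(4) = 0 → root; m(5) = 0 → root; m(6) = 6.
m(1) = 0, so (x − 1) divides m(x); m is reducible.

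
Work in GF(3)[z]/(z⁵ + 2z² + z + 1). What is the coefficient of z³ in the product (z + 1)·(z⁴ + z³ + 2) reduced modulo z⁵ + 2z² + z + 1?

Multiply in GF(3)[z]: (z + 1)·(z⁴ + z³ + 2) = z⁵ + 2z⁴ + z³ + 2z + 2.
Reduce using z⁵ ≡ z² + 2z + 2 (mod z⁵ + 2z² + z + 1).
Reduced: 2z⁴ + z³ + z² + z + 1.

1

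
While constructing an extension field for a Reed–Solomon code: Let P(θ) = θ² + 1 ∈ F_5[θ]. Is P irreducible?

No

Check for roots in F_5: P(0) = 1; P(1) = 2; P(2) = 0 → root; P(3) = 0 → root; P(4) = 2.
P(2) = 0, so (θ − 2) divides P(θ); P is reducible.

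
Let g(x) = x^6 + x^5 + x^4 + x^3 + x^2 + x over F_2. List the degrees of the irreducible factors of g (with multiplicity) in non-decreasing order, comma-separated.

Roots in F_2: g(0) = 0 → root; g(1) = 0 → root.
Linear factors from roots: (x), (x + 1).
Complete factorization: g(x) = (x)·(x + 1)·(x^2 + x + 1)^2.
Factor degrees with multiplicity: 1 + 1 + 2 + 2 = 6.

1, 1, 2, 2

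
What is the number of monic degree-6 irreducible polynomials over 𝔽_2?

Gauss's count: N_{2}(6) = (1/6) Σ_{d|6} μ(6/d)·2^d.
Divisors of 6: 1, 2, 3, 6; μ(6/d) for each: 1, -1, -1, 1.
Σ = 2^1 − 2^2 − 2^3 + 2^6 = 54.
N = 54/6 = 9.

9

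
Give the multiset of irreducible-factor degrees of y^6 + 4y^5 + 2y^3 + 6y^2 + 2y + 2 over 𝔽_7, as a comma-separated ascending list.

Write f(y) = y^6 + 4y^5 + 2y^3 + 6y^2 + 2y + 2.
Linear factors from roots: (y + 5).
Complete factorization: f(y) = (y + 5)·(y^2 + 5y + 5)·(y^3 + y^2 + 2y + 4).
Factor degrees with multiplicity: 1 + 2 + 3 = 6.

1, 2, 3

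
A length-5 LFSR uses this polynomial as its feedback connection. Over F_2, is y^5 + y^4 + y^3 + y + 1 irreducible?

Write P(y) = y^5 + y^4 + y^3 + y + 1.
Check for roots in F_2: P(0) = 1; P(1) = 1.
No roots, so no linear factors.
Monic irreducibles of degree 2 over GF(2): y^2 + y + 1.
None of them divide P (all give nonzero remainder).
No irreducible factor of degree ≤ 2 exists, so P is irreducible over GF(2).

Yes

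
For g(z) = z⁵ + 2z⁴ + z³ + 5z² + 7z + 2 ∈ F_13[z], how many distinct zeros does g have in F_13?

Evaluate at each of the 13 elements of F_13:
g(0) = 2; g(1) = 5; g(2) = 4; g(3) = 6; g(4) = 7; g(5) = 8; g(6) = 5; g(7) = 5; g(8) = 3; g(9) = 11; g(10) = 9; g(11) = 0 → root; g(12) = 0 → root.
Roots: {11, 12}.

2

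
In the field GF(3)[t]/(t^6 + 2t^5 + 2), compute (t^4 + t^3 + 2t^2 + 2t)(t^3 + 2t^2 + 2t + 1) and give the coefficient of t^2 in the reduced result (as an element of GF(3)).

Multiply in GF(3)[t]: (t^4 + t^3 + 2t^2 + 2t)·(t^3 + 2t^2 + 2t + 1) = t^7 + 2t.
Reduce using t^6 ≡ t^5 + 1 (mod t^6 + 2t^5 + 2).
Reduced: t^5 + 1.

0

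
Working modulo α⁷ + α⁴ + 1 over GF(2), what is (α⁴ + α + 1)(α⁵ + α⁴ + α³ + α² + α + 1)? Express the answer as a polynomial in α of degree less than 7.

α^6 + α^2 + α

Multiply in GF(2)[α]: (α⁴ + α + 1)·(α⁵ + α⁴ + α³ + α² + α + 1) = α⁹ + α⁸ + α⁷ + α⁵ + α⁴ + 1.
Reduce using α⁷ ≡ α⁴ + 1 (mod α⁷ + α⁴ + 1).
Reduced: α⁶ + α² + α.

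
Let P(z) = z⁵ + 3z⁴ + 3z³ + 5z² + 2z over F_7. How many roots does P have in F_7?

3

Evaluate at each of the 7 elements of F_7:
P(0) = 0 → root; P(1) = 0 → root; P(2) = 2; P(3) = 2; P(4) = 0 → root; P(5) = 1; P(6) = 2.
Roots: {0, 1, 4}.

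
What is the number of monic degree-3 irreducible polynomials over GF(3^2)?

240

Gauss's count: N_{9}(3) = (1/3) Σ_{d|3} μ(3/d)·9^d.
Divisors of 3: 1, 3; μ(3/d) for each: -1, 1.
Σ = − 9^1 + 9^3 = 720.
N = 720/3 = 240.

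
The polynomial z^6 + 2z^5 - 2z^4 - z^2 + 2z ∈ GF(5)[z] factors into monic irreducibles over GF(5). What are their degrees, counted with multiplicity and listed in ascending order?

Write f(z) = z^6 + 2z^5 - 2z^4 - z^2 + 2z.
Roots in GF(5): f(0) = 0 → root; f(1) = 2; f(2) = 1; f(3) = 0 → root; f(4) = 4.
Linear factors from roots: (z), (z + 2).
Complete factorization: f(z) = (z)·(z + 2)·(z^4 - 2z^2 - z + 1).
Factor degrees with multiplicity: 1 + 1 + 4 = 6.

1, 1, 4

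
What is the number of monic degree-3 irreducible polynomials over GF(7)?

The number of monic irreducibles of degree 3 over GF(7) is (1/3)·Σ_{d∣3} μ(3/d) 7^d.
Divisors of 3: 1, 3; μ(3/d) for each: -1, 1.
Σ = − 7^1 + 7^3 = 336.
N = 336/3 = 112.

112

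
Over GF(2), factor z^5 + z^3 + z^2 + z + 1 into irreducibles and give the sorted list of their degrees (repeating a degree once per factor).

5

Write h(z) = z^5 + z^3 + z^2 + z + 1.
Roots in GF(2): h(0) = 1; h(1) = 1.
Complete factorization: h(z) = (z^5 + z^3 + z^2 + z + 1).
Factor degrees with multiplicity: 5 = 5.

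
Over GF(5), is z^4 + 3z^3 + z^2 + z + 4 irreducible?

No

Write f(z) = z^4 + 3z^3 + z^2 + z + 4.
Check for roots in GF(5): f(0) = 4; f(1) = 0 → root; f(2) = 0 → root; f(3) = 3; f(4) = 2.
f(1) = 0, so (z − 1) divides f(z); f is reducible.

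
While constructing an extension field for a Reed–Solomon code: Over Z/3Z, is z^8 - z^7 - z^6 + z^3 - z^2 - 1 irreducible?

Yes

Write m(z) = z^8 - z^7 - z^6 + z^3 - z^2 - 1.
Check for roots in Z/3Z: m(0) = 2; m(1) = 1; m(2) = 1.
No roots, so no linear factors.
Monic irreducibles of degree 2 over GF(3): z^2 + 1, z^2 + z - 1, z^2 - z - 1.
None of them divide m (all give nonzero remainder).
Degree-3 irreducible divisors: test the 8 monic irreducibles of degree 3 over GF(3).
None of them divide m (all give nonzero remainder).
Degree-4 irreducible divisors: test the 18 monic irreducibles of degree 4 over GF(3).
None of them divide m (all give nonzero remainder).
No irreducible factor of degree ≤ 4 exists, so m is irreducible over GF(3).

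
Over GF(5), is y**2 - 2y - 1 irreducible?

Write P(y) = y**2 - 2y - 1.
Check for roots in GF(5): P(0) = 4; P(1) = 3; P(2) = 4; P(3) = 2; P(4) = 2.
No roots. A degree-2 polynomial over a field with no linear factor is irreducible.

Yes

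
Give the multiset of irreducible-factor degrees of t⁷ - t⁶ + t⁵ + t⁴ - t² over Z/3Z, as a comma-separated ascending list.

Write h(t) = t⁷ - t⁶ + t⁵ + t⁴ - t².
Roots in Z/3Z: h(0) = 0 → root; h(1) = 1; h(2) = 0 → root.
Linear factors from roots: (t), (t + 1).
Complete factorization: h(t) = (t + 1)·(t)^2·(t² + 1)·(t² + t - 1).
Factor degrees with multiplicity: 1 + 1 + 1 + 2 + 2 = 7.

1, 1, 1, 2, 2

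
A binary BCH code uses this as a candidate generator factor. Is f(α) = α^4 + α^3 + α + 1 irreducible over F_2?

Check for roots in F_2: f(0) = 1; f(1) = 0 → root.
f(1) = 0, so (α − 1) divides f(α); f is reducible.

No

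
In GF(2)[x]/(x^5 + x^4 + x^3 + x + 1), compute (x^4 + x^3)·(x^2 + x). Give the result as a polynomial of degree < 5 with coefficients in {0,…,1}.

x^4 + x^3 + x^2 + 1

Multiply in GF(2)[x]: (x^4 + x^3)·(x^2 + x) = x^6 + x^4.
Reduce using x^5 ≡ x^4 + x^3 + x + 1 (mod x^5 + x^4 + x^3 + x + 1).
Reduced: x^4 + x^3 + x^2 + 1.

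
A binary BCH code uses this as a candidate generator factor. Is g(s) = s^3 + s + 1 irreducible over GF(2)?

Check for roots in GF(2): g(0) = 1; g(1) = 1.
No roots. A degree-3 polynomial over a field with no linear factor is irreducible.

Yes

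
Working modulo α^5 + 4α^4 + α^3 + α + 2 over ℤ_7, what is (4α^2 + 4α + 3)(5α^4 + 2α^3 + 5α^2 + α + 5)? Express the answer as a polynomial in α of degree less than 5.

5α^3 + 5α^2

Multiply in ℤ_7[α]: (4α^2 + 4α + 3)·(5α^4 + 2α^3 + 5α^2 + α + 5) = 6α^6 + α^4 + 2α^3 + 4α^2 + 2α + 1.
Reduce using α^5 ≡ 3α^4 + 6α^3 + 6α + 5 (mod α^5 + 4α^4 + α^3 + α + 2).
Reduced: 5α^3 + 5α^2.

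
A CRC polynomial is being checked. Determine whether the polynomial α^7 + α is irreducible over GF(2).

No

Write g(α) = α^7 + α.
Check for roots in GF(2): g(0) = 0 → root; g(1) = 0 → root.
g(0) = 0, so (α) divides g(α); g is reducible.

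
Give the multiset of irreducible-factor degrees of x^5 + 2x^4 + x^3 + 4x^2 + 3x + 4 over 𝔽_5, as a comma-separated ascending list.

Write h(x) = x^5 + 2x^4 + x^3 + 4x^2 + 3x + 4.
Roots in 𝔽_5: h(0) = 4; h(1) = 0 → root; h(2) = 3; h(3) = 1; h(4) = 0 → root.
Linear factors from roots: (x + 4), (x + 1).
Complete factorization: h(x) = (x + 4)·(x + 1)^2·(x^2 + x + 1).
Factor degrees with multiplicity: 1 + 1 + 1 + 2 = 5.

1, 1, 1, 2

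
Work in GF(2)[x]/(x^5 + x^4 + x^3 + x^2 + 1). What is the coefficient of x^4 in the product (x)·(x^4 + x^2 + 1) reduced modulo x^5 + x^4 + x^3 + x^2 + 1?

1

Multiply in GF(2)[x]: (x)·(x^4 + x^2 + 1) = x^5 + x^3 + x.
Reduce using x^5 ≡ x^4 + x^3 + x^2 + 1 (mod x^5 + x^4 + x^3 + x^2 + 1).
Reduced: x^4 + x^2 + x + 1.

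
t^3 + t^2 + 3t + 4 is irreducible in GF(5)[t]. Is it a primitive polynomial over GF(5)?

Write f(t) = t^3 + t^2 + 3t + 4.
|GF(5^3)^×| = 5^3 − 1 = 124. Prime factorization: 124 = 2^2·31.
f is primitive ⇔ t has order 124 in GF(5)[t]/(f), i.e. t^(124/q) ≠ 1 for each prime q | 124.
t^(62) mod f = 1
t^(4) mod f = 3t^2 + 4t + 4.
Since t^(62) = 1, the order of t divides 62 < 124; not primitive.

No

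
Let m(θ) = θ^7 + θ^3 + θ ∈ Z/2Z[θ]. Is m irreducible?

Check for roots in Z/2Z: m(0) = 0 → root; m(1) = 1.
m(0) = 0, so (θ) divides m(θ); m is reducible.

No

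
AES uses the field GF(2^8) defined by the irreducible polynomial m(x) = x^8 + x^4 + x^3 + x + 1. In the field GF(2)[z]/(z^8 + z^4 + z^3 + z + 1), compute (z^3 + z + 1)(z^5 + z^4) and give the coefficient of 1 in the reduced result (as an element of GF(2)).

1

Multiply in GF(2)[z]: (z^3 + z + 1)·(z^5 + z^4) = z^8 + z^7 + z^6 + z^4.
Reduce using z^8 ≡ z^4 + z^3 + z + 1 (mod z^8 + z^4 + z^3 + z + 1).
Reduced: z^7 + z^6 + z^3 + z + 1.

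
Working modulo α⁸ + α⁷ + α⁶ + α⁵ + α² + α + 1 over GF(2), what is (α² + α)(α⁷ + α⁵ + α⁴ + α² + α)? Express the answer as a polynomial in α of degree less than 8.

Multiply in GF(2)[α]: (α² + α)·(α⁷ + α⁵ + α⁴ + α² + α) = α⁹ + α⁸ + α⁷ + α⁵ + α⁴ + α².
Reduce using α⁸ ≡ α⁷ + α⁶ + α⁵ + α² + α + 1 (mod α⁸ + α⁷ + α⁶ + α⁵ + α² + α + 1).
Reduced: α⁶ + α⁵ + α⁴ + α³ + α.

α^6 + α^5 + α^4 + α^3 + α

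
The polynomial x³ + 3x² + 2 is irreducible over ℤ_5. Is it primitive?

Yes

Write f(x) = x³ + 3x² + 2.
|GF(5^3)^×| = 5^3 − 1 = 124. Prime factorization: 124 = 2^2·31.
f is primitive ⇔ x has order 124 in GF(5)[x]/(f), i.e. x^(124/q) ≠ 1 for each prime q | 124.
x^(62) mod f = 4.
x^(4) mod f = 4x² + 3x + 1.
None equal 1, so x has full order 124; f is primitive.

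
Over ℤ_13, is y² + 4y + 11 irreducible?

Yes

Write h(y) = y² + 4y + 11.
Check each element of ℤ_13 for a root: h(0)=11, h(1)=3, h(2)=10, h(3)=6, h(4)=4, h(5)=4, h(6)=6, h(7)=10, h(8)=3, h(9)=11, h(10)=8, h(11)=7, h(12)=8.
No roots. A degree-2 polynomial over a field with no linear factor is irreducible.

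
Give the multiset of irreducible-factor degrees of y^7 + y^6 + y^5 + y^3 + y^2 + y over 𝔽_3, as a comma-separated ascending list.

Write f(y) = y^7 + y^6 + y^5 + y^3 + y^2 + y.
Roots in 𝔽_3: f(0) = 0 → root; f(1) = 0 → root; f(2) = 1.
Linear factors from roots: (y), (y - 1).
Complete factorization: f(y) = (y)·(y - 1)^2·(y^2 + y - 1)·(y^2 - y - 1).
Factor degrees with multiplicity: 1 + 1 + 1 + 2 + 2 = 7.

1, 1, 1, 2, 2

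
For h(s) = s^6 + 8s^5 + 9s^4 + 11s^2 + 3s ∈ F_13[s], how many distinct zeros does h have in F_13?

4

Evaluate at each of the 13 elements of F_13:
h(0) = 0 → root; h(1) = 6; h(2) = 7; h(3) = 0 → root; h(4) = 12; h(5) = 0 → root; h(6) = 3; h(7) = 0 → root; h(8) = 7; h(9) = 10; h(10) = 7; h(11) = 3; h(12) = 10.
Roots: {0, 3, 5, 7}.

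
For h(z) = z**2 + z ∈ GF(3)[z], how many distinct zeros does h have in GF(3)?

Evaluate at each of the 3 elements of GF(3):
h(0) = 0 → root; h(1) = 2; h(2) = 0 → root.
Roots: {0, 2}.

2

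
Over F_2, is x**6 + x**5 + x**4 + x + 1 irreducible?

Yes

Write P(x) = x**6 + x**5 + x**4 + x + 1.
Check for roots in F_2: P(0) = 1; P(1) = 1.
No roots, so no linear factors.
Monic irreducibles of degree 2 over GF(2): x**2 + x + 1.
None of them divide P (all give nonzero remainder).
Monic irreducibles of degree 3 over GF(2): x**3 + x + 1, x**3 + x**2 + 1.
None of them divide P (all give nonzero remainder).
No irreducible factor of degree ≤ 3 exists, so P is irreducible over GF(2).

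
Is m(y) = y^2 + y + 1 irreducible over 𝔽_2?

Check for roots in 𝔽_2: m(0) = 1; m(1) = 1.
No roots. A degree-2 polynomial over a field with no linear factor is irreducible.

Yes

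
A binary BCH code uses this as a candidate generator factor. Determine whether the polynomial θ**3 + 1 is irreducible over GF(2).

Write f(θ) = θ**3 + 1.
Check for roots in GF(2): f(0) = 1; f(1) = 0 → root.
f(1) = 0, so (θ − 1) divides f(θ); f is reducible.

No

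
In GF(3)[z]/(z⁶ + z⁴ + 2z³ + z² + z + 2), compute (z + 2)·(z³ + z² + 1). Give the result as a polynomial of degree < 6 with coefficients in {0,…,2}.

Multiply in GF(3)[z]: (z + 2)·(z³ + z² + 1) = z⁴ + 2z² + z + 2.
Reduced: z⁴ + 2z² + z + 2.

z^4 + 2z^2 + z + 2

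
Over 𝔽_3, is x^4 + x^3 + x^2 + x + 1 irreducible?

Yes

Write f(x) = x^4 + x^3 + x^2 + x + 1.
Check for roots in 𝔽_3: f(0) = 1; f(1) = 2; f(2) = 1.
No roots, so no linear factors.
Monic irreducibles of degree 2 over GF(3): x^2 + 1, x^2 + x - 1, x^2 - x - 1.
None of them divide f (all give nonzero remainder).
No irreducible factor of degree ≤ 2 exists, so f is irreducible over GF(3).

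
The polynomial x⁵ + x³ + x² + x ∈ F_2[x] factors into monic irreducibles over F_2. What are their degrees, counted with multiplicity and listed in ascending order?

Write f(x) = x⁵ + x³ + x² + x.
Roots in F_2: f(0) = 0 → root; f(1) = 0 → root.
Linear factors from roots: (x), (x + 1).
Complete factorization: f(x) = (x)·(x + 1)·(x³ + x² + 1).
Factor degrees with multiplicity: 1 + 1 + 3 = 5.

1, 1, 3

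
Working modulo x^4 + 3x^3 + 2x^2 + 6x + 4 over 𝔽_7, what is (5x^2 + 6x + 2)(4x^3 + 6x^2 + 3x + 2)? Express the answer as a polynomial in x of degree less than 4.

Multiply in 𝔽_7[x]: (5x^2 + 6x + 2)·(4x^3 + 6x^2 + 3x + 2) = 6x^5 + 5x^4 + 3x^3 + 5x^2 + 4x + 4.
Reduce using x^4 ≡ 4x^3 + 5x^2 + x + 3 (mod x^4 + 3x^3 + 2x^2 + 6x + 4).
Reduced: 2x^3 + 2x^2 + 2x.

2x^3 + 2x^2 + 2x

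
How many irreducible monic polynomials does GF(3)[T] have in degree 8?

x^(3^8) − x is the product of all monic irreducibles of degree dividing 8; Möbius inversion gives N = (1/8) Σ μ(8/d)·3^d.
Divisors of 8: 1, 2, 4, 8; μ(8/d) for each: 0, 0, -1, 1.
Σ = − 3^4 + 3^8 = 6480.
N = 6480/8 = 810.

810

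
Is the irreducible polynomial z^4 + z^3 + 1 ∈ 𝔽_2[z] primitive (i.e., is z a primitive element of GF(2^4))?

Write f(z) = z^4 + z^3 + 1.
|GF(2^4)^×| = 2^4 − 1 = 15. Prime factorization: 15 = 3·5.
f is primitive ⇔ z has order 15 in GF(2)[z]/(f), i.e. z^(15/q) ≠ 1 for each prime q | 15.
z^(5) mod f = z^3 + z + 1.
z^(3) mod f = z^3.
None equal 1, so z has full order 15; f is primitive.

Yes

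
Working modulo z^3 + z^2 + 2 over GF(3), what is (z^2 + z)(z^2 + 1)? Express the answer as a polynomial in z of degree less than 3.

z^2 + 2z

Multiply in GF(3)[z]: (z^2 + z)·(z^2 + 1) = z^4 + z^3 + z^2 + z.
Reduce using z^3 ≡ 2z^2 + 1 (mod z^3 + z^2 + 2).
Reduced: z^2 + 2z.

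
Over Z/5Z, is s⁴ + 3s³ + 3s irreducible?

Write m(s) = s⁴ + 3s³ + 3s.
Check for roots in Z/5Z: m(0) = 0 → root; m(1) = 2; m(2) = 1; m(3) = 1; m(4) = 0 → root.
m(0) = 0, so (s) divides m(s); m is reducible.

No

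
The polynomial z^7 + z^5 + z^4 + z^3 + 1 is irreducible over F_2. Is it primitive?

Yes

Write f(z) = z^7 + z^5 + z^4 + z^3 + 1.
|GF(2^7)^×| = 2^7 − 1 = 127. Prime factorization: 127 = 127.
f is primitive ⇔ z has order 127 in GF(2)[z]/(f), i.e. z^(127/q) ≠ 1 for each prime q | 127.
z^(1) mod f = z.
None equal 1, so z has full order 127; f is primitive.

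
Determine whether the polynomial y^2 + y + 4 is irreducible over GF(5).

Write m(y) = y^2 + y + 4.
Check for roots in GF(5): m(0) = 4; m(1) = 1; m(2) = 0 → root; m(3) = 1; m(4) = 4.
m(2) = 0, so (y − 2) divides m(y); m is reducible.

No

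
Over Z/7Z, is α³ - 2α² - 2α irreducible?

No

Write g(α) = α³ - 2α² - 2α.
Check for roots in Z/7Z: g(0) = 0 → root; g(1) = 4; g(2) = 3; g(3) = 3; g(4) = 3; g(5) = 2; g(6) = 6.
g(0) = 0, so (α) divides g(α); g is reducible.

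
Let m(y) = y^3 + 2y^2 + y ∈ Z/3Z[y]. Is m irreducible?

No

Check for roots in Z/3Z: m(0) = 0 → root; m(1) = 1; m(2) = 0 → root.
m(0) = 0, so (y) divides m(y); m is reducible.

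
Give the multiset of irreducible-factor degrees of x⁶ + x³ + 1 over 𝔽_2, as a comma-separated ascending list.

Write f(x) = x⁶ + x³ + 1.
Roots in 𝔽_2: f(0) = 1; f(1) = 1.
Complete factorization: f(x) = (x⁶ + x³ + 1).
Factor degrees with multiplicity: 6 = 6.

6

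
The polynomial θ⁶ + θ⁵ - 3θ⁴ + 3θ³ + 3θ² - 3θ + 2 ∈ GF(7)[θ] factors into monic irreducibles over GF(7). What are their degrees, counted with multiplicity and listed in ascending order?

Write f(θ) = θ⁶ + θ⁵ - 3θ⁴ + 3θ³ + 3θ² - 3θ + 2.
Complete factorization: f(θ) = (θ² - 3θ - 1)·(θ⁴ - 3θ³ + 3θ² + 2θ - 2).
Factor degrees with multiplicity: 2 + 4 = 6.

2, 4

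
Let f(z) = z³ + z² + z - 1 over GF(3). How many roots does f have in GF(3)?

Evaluate at each of the 3 elements of GF(3):
f(0) = 2; f(1) = 2; f(2) = 1.
No element is a root.

0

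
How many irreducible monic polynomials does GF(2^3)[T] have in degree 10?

107370900

By the necklace-counting formula, N_8(10) = (1/10) Σ_{d|10} μ(10/d)·8^d.
Divisors of 10: 1, 2, 5, 10; μ(10/d) for each: 1, -1, -1, 1.
Σ = 8^1 − 8^2 − 8^5 + 8^10 = 1073709000.
N = 1073709000/10 = 107370900.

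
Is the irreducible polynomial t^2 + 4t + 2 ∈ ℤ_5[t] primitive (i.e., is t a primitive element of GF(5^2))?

Write f(t) = t^2 + 4t + 2.
|GF(5^2)^×| = 5^2 − 1 = 24. Prime factorization: 24 = 2^3·3.
f is primitive ⇔ t has order 24 in GF(5)[t]/(f), i.e. t^(24/q) ≠ 1 for each prime q | 24.
t^(12) mod f = 4.
t^(8) mod f = 2t + 1.
None equal 1, so t has full order 24; f is primitive.

Yes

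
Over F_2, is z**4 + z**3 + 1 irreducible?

Yes

Write f(z) = z**4 + z**3 + 1.
Check for roots in F_2: f(0) = 1; f(1) = 1.
No roots, so no linear factors.
Monic irreducibles of degree 2 over GF(2): z**2 + z + 1.
None of them divide f (all give nonzero remainder).
No irreducible factor of degree ≤ 2 exists, so f is irreducible over GF(2).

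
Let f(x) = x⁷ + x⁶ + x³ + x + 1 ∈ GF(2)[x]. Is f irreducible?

Check for roots in GF(2): f(0) = 1; f(1) = 1.
No roots, so no linear factors.
Monic irreducibles of degree 2 over GF(2): x² + x + 1.
None of them divide f (all give nonzero remainder).
Monic irreducibles of degree 3 over GF(2): x³ + x + 1, x³ + x² + 1.
None of them divide f (all give nonzero remainder).
No irreducible factor of degree ≤ 3 exists, so f is irreducible over GF(2).

Yes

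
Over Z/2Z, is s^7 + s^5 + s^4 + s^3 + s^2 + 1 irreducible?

No

Write f(s) = s^7 + s^5 + s^4 + s^3 + s^2 + 1.
Check for roots in Z/2Z: f(0) = 1; f(1) = 0 → root.
f(1) = 0, so (s − 1) divides f(s); f is reducible.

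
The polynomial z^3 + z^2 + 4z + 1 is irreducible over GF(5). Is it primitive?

Write f(z) = z^3 + z^2 + 4z + 1.
|GF(5^3)^×| = 5^3 − 1 = 124. Prime factorization: 124 = 2^2·31.
f is primitive ⇔ z has order 124 in GF(5)[z]/(f), i.e. z^(124/q) ≠ 1 for each prime q | 124.
z^(62) mod f = 1
z^(4) mod f = 2z^2 + 3z + 1.
Since z^(62) = 1, the order of z divides 62 < 124; not primitive.

No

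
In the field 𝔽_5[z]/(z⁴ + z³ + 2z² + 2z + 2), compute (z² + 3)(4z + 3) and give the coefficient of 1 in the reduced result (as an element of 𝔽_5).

Multiply in 𝔽_5[z]: (z² + 3)·(4z + 3) = 4z³ + 3z² + 2z + 4.
Reduced: 4z³ + 3z² + 2z + 4.

4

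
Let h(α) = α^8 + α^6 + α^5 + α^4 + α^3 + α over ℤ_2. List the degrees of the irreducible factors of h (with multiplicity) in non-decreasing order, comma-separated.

Roots in ℤ_2: h(0) = 0 → root; h(1) = 0 → root.
Linear factors from roots: (α), (α + 1).
Complete factorization: h(α) = (α)·(α + 1)·(α^2 + α + 1)^3.
Factor degrees with multiplicity: 1 + 1 + 2 + 2 + 2 = 8.

1, 1, 2, 2, 2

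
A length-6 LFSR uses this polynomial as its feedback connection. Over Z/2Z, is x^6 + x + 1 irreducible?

Yes

Write f(x) = x^6 + x + 1.
Check for roots in Z/2Z: f(0) = 1; f(1) = 1.
No roots, so no linear factors.
Monic irreducibles of degree 2 over GF(2): x^2 + x + 1.
None of them divide f (all give nonzero remainder).
Monic irreducibles of degree 3 over GF(2): x^3 + x + 1, x^3 + x^2 + 1.
None of them divide f (all give nonzero remainder).
No irreducible factor of degree ≤ 3 exists, so f is irreducible over GF(2).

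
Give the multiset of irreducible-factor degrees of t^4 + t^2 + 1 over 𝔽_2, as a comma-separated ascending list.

Write g(t) = t^4 + t^2 + 1.
Roots in 𝔽_2: g(0) = 1; g(1) = 1.
Complete factorization: g(t) = (t^2 + t + 1)^2.
Factor degrees with multiplicity: 2 + 2 = 4.

2, 2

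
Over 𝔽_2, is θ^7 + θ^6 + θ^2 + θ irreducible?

No

Write f(θ) = θ^7 + θ^6 + θ^2 + θ.
Check for roots in 𝔽_2: f(0) = 0 → root; f(1) = 0 → root.
f(0) = 0, so (θ) divides f(θ); f is reducible.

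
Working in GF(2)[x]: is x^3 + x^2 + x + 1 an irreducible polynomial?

Write P(x) = x^3 + x^2 + x + 1.
Check for roots in GF(2): P(0) = 1; P(1) = 0 → root.
P(1) = 0, so (x − 1) divides P(x); P is reducible.

No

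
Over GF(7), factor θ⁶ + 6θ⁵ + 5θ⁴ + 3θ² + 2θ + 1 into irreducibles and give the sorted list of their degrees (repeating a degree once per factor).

Write f(θ) = θ⁶ + 6θ⁵ + 5θ⁴ + 3θ² + 2θ + 1.
Complete factorization: f(θ) = (θ⁶ + 6θ⁵ + 5θ⁴ + 3θ² + 2θ + 1).
Factor degrees with multiplicity: 6 = 6.

6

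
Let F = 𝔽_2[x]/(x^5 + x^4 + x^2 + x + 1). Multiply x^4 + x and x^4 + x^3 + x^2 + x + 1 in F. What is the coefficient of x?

0

Multiply in 𝔽_2[x]: (x^4 + x)·(x^4 + x^3 + x^2 + x + 1) = x^8 + x^7 + x^6 + x^3 + x^2 + x.
Reduce using x^5 ≡ x^4 + x^2 + x + 1 (mod x^5 + x^4 + x^2 + x + 1).
Reduced: x^4 + x^3.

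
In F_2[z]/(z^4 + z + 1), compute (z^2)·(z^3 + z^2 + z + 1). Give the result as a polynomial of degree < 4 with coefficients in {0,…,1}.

z^3 + 1

Multiply in F_2[z]: (z^2)·(z^3 + z^2 + z + 1) = z^5 + z^4 + z^3 + z^2.
Reduce using z^4 ≡ z + 1 (mod z^4 + z + 1).
Reduced: z^3 + 1.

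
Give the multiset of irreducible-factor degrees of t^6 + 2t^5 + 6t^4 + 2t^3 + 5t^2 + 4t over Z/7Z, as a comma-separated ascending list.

1, 2, 3

Write g(t) = t^6 + 2t^5 + 6t^4 + 2t^3 + 5t^2 + 4t.
Linear factors from roots: (t).
Complete factorization: g(t) = (t)·(t^2 + 6t + 3)·(t^3 + 3t^2 + 6t + 6).
Factor degrees with multiplicity: 1 + 2 + 3 = 6.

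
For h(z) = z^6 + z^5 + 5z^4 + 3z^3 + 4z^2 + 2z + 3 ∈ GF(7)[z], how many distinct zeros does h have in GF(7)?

Evaluate at each of the 7 elements of GF(7):
h(0) = 3; h(1) = 5; h(2) = 6; h(3) = 5; h(4) = 3; h(5) = 5; h(6) = 0 → root.
Roots: {6}.

1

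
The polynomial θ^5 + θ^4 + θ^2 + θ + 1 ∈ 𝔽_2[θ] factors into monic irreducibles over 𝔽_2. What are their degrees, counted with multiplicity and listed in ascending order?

Write g(θ) = θ^5 + θ^4 + θ^2 + θ + 1.
Roots in 𝔽_2: g(0) = 1; g(1) = 1.
Complete factorization: g(θ) = (θ^5 + θ^4 + θ^2 + θ + 1).
Factor degrees with multiplicity: 5 = 5.

5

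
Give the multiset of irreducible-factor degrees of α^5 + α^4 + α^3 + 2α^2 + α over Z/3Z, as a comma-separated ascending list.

Write g(α) = α^5 + α^4 + α^3 + 2α^2 + α.
Roots in Z/3Z: g(0) = 0 → root; g(1) = 0 → root; g(2) = 0 → root.
Linear factors from roots: (α), (α + 2), (α + 1).
Complete factorization: g(α) = (α)·(α + 1)·(α + 2)·(α^2 + α + 2).
Factor degrees with multiplicity: 1 + 1 + 1 + 2 = 5.

1, 1, 1, 2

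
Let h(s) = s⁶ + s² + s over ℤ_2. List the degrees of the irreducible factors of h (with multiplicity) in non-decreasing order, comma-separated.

Roots in ℤ_2: h(0) = 0 → root; h(1) = 1.
Linear factors from roots: (s).
Complete factorization: h(s) = (s)·(s² + s + 1)·(s³ + s² + 1).
Factor degrees with multiplicity: 1 + 2 + 3 = 6.

1, 2, 3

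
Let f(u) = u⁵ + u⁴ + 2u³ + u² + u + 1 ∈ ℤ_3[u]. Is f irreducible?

Check for roots in ℤ_3: f(0) = 1; f(1) = 1; f(2) = 2.
No roots, so no linear factors.
Monic irreducibles of degree 2 over GF(3): u² + 1, u² + u + 2, u² + 2u + 2.
None of them divide f (all give nonzero remainder).
No irreducible factor of degree ≤ 2 exists, so f is irreducible over GF(3).

Yes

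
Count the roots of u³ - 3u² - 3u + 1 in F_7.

Write P(u) = u³ - 3u² - 3u + 1.
Evaluate at each of the 7 elements of F_7:
P(0) = 1; P(1) = 3; P(2) = 5; P(3) = 6; P(4) = 5; P(5) = 1; P(6) = 0 → root.
Roots: {6}.

1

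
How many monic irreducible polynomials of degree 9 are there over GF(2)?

The number of monic irreducibles of degree 9 over GF(2) is (1/9)·Σ_{d∣9} μ(9/d) 2^d.
Divisors of 9: 1, 3, 9; μ(9/d) for each: 0, -1, 1.
Σ = − 2^3 + 2^9 = 504.
N = 504/9 = 56.

56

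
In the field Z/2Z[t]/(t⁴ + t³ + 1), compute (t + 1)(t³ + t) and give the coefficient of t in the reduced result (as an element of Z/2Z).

Multiply in Z/2Z[t]: (t + 1)·(t³ + t) = t⁴ + t³ + t² + t.
Reduce using t⁴ ≡ t³ + 1 (mod t⁴ + t³ + 1).
Reduced: t² + t + 1.

1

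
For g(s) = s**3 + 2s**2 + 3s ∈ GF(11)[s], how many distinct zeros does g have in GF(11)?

Evaluate at each of the 11 elements of GF(11):
g(0) = 0 → root; g(1) = 6; g(2) = 0 → root; g(3) = 10; g(4) = 9; g(5) = 3; g(6) = 9; g(7) = 0 → root; g(8) = 4; g(9) = 5; g(10) = 9.
Roots: {0, 2, 7}.

3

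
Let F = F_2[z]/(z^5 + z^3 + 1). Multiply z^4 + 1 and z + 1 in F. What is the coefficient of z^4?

1

Multiply in F_2[z]: (z^4 + 1)·(z + 1) = z^5 + z^4 + z + 1.
Reduce using z^5 ≡ z^3 + 1 (mod z^5 + z^3 + 1).
Reduced: z^4 + z^3 + z.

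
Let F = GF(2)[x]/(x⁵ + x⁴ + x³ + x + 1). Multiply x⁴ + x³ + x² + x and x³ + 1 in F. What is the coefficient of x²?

0

Multiply in GF(2)[x]: (x⁴ + x³ + x² + x)·(x³ + 1) = x⁷ + x⁶ + x⁵ + x³ + x² + x.
Reduce using x⁵ ≡ x⁴ + x³ + x + 1 (mod x⁵ + x⁴ + x³ + x + 1).
Reduced: x.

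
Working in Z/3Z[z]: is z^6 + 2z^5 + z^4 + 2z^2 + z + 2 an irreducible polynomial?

Write m(z) = z^6 + 2z^5 + z^4 + 2z^2 + z + 2.
Check for roots in Z/3Z: m(0) = 2; m(1) = 0 → root; m(2) = 0 → root.
m(1) = 0, so (z − 1) divides m(z); m is reducible.

No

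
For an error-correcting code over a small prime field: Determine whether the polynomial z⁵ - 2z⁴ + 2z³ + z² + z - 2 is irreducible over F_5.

Write f(z) = z⁵ - 2z⁴ + 2z³ + z² + z - 2.
Check for roots in F_5: f(0) = 3; f(1) = 1; f(2) = 0 → root; f(3) = 0 → root; f(4) = 3.
f(2) = 0, so (z − 2) divides f(z); f is reducible.

No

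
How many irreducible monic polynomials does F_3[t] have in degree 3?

8

By the necklace-counting formula, N_3(3) = (1/3) Σ_{d|3} μ(3/d)·3^d.
Divisors of 3: 1, 3; μ(3/d) for each: -1, 1.
Σ = − 3^1 + 3^3 = 24.
N = 24/3 = 8.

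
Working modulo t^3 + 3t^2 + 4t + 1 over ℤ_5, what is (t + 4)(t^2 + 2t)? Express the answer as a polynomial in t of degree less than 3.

Multiply in ℤ_5[t]: (t + 4)·(t^2 + 2t) = t^3 + t^2 + 3t.
Reduce using t^3 ≡ 2t^2 + t + 4 (mod t^3 + 3t^2 + 4t + 1).
Reduced: 3t^2 + 4t + 4.

3t^2 + 4t + 4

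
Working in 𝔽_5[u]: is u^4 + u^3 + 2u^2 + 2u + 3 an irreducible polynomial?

No

Write h(u) = u^4 + u^3 + 2u^2 + 2u + 3.
Check for roots in 𝔽_5: h(0) = 3; h(1) = 4; h(2) = 4; h(3) = 0 → root; h(4) = 3.
h(3) = 0, so (u − 3) divides h(u); h is reducible.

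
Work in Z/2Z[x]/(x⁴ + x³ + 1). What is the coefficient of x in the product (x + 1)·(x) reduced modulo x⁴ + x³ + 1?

Multiply in Z/2Z[x]: (x + 1)·(x) = x² + x.
Reduced: x² + x.

1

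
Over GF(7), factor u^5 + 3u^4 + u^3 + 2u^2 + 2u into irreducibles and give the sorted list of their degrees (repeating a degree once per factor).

Write h(u) = u^5 + 3u^4 + u^3 + 2u^2 + 2u.
Linear factors from roots: (u).
Complete factorization: h(u) = (u)·(u^2 + u + 3)·(u^2 + 2u + 3).
Factor degrees with multiplicity: 1 + 2 + 2 = 5.

1, 2, 2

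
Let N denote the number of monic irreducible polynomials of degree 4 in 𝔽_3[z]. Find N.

18

By the necklace-counting formula, N_3(4) = (1/4) Σ_{d|4} μ(4/d)·3^d.
Divisors of 4: 1, 2, 4; μ(4/d) for each: 0, -1, 1.
Σ = − 3^2 + 3^4 = 72.
N = 72/4 = 18.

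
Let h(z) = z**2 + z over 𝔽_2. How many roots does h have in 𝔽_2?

Evaluate at each of the 2 elements of 𝔽_2:
h(0) = 0 → root; h(1) = 0 → root.
Roots: {0, 1}.

2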